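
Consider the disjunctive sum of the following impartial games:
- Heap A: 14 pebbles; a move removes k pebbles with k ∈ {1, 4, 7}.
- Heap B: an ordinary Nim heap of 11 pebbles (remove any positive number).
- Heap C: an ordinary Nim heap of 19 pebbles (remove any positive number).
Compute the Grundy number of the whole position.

25

Build the Grundy sequence for heap A with g(k) = mex{g(k−s) : s ∈ {1, 4, 7}, s ≤ k}:
k:     0  1  2  3  4  5  6  7  8  9 10 11 12 13 14
g(k):  0  1  0  1  2  0  1  2  0  1  0  1  2  0  1
So g(14) = 1.
Heap B is a plain Nim heap of size 11, so its Grundy value is 11.
Heap C is a plain Nim heap of size 19, so its Grundy value is 19.
By the Sprague-Grundy theorem, the Grundy value of a sum of independent games is the XOR of the component values.
Combined value = 1 XOR 11 XOR 19 = 25.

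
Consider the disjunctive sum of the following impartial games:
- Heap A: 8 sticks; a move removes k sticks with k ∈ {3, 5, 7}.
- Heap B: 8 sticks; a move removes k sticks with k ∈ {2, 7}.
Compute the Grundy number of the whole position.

For heap A, compute g(0), g(1), … with moves {3, 5, 7}:
g(0) = mex{} = 0
g(1) = mex{} = 0
g(2) = mex{} = 0
g(3) = mex{0} = 1
g(4) = mex{0} = 1
g(5) = mex{0} = 1
g(6) = mex{0,1} = 2
g(7) = mex{0,1} = 2
g(8) = mex{0,1} = 2
So g(8) = 2.
Grundy values for heap B (subtraction set {2, 7}):
k:     0  1  2  3  4  5  6  7  8
g(k):  0  0  1  1  0  0  1  1  2
So g(8) = 2.
The value of a disjunctive sum is the nim-sum of the parts.
Combined value = 2 ⊕ 2 = 0.

0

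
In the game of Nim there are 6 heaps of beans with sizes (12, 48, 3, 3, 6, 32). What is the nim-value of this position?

26

Compute the nim-sum pairwise:
12 ^ 48 = 60
60 ^ 3 = 63
63 ^ 3 = 60
60 ^ 6 = 58
58 ^ 32 = 26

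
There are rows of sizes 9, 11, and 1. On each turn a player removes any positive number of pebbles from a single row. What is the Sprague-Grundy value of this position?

3

In binary:
  1001  (9)
  1011  (11)
  0001  (1)
  ----
  0011  (3)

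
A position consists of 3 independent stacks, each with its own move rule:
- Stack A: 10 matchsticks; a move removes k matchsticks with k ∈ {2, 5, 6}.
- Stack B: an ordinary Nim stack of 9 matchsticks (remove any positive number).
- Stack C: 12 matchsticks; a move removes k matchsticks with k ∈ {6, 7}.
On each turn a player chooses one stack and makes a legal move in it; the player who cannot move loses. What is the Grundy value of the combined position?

10

Grundy values for stack A (subtraction set {2, 5, 6}):
g(0) = mex{} = 0
g(1) = mex{} = 0
g(2) = mex{0} = 1
g(3) = mex{0} = 1
g(4) = mex{1} = 0
g(5) = mex{0,1} = 2
g(6) = mex{0} = 1
g(7) = mex{0,1,2} = 3
g(8) = mex{1} = 0
g(9) = mex{0,1,3} = 2
g(10) = mex{0,2} = 1
So g(10) = 1.
Stack B is a plain Nim stack of size 9, so its Grundy value is 9.
Grundy values for stack C (subtraction set {6, 7}):
k:     0  1  2  3  4  5  6  7  8  9 10 11 12
g(k):  0  0  0  0  0  0  1  1  1  1  1  1  2
So g(12) = 2.
By the Sprague-Grundy theorem, the Grundy value of a sum of independent games is the XOR of the component values.
Combined value = 1 ⊕ 9 ⊕ 2 = 10.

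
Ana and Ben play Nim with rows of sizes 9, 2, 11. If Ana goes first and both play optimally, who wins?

Compute the nim-sum pairwise:
9 XOR 2 = 11
11 XOR 11 = 0
The nim-sum is 0, so this is a P-position: the player to move is in a losing position under optimal play; Ana is about to move from it and so loses — Ben wins.

Ben wins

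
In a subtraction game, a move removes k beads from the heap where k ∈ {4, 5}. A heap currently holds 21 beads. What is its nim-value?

0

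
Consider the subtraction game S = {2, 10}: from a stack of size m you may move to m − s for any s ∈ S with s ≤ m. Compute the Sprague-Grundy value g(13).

Build the Grundy sequence with g(k) = mex{g(k−s) : s ∈ {2, 10}, s ≤ k}:
k:     0  1  2  3  4  5  6  7  8  9 10 11 12 13
g(k):  0  0  1  1  0  0  1  1  0  0  1  1  0  0
So g(13) = 0.

0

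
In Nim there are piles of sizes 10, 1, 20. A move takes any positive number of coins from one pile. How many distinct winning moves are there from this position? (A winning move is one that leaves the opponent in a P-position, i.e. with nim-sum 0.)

Write each in binary and XOR column by column:
  01010  (10)
  00001  (1)
  10100  (20)
  -----
  11111  (31)
The overall nim-sum is X = 31. A pile of size p has a winning move iff p XOR X < p (reduce it to p XOR X).
  10: 10 XOR 31 = 21 ≥ 10 — no move.
  1: 1 XOR 31 = 30 ≥ 1 — no move.
  20: 20 XOR 31 = 11 < 20 — winning move (to 11).
That gives 1 winning move.

1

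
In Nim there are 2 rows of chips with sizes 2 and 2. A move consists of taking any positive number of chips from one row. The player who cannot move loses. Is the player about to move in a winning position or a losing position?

Losing position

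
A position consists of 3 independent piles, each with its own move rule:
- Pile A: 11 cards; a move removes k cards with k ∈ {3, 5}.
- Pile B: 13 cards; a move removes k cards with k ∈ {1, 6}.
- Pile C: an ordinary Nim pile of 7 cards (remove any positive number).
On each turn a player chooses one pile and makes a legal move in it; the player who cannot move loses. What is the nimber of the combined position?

Build the Grundy sequence for pile A with g(k) = mex{g(k−s) : s ∈ {3, 5}, s ≤ k}:
g(0) = mex{} = 0
g(1) = mex{} = 0
g(2) = mex{} = 0
g(3) = mex{0} = 1
g(4) = mex{0} = 1
g(5) = mex{0} = 1
g(6) = mex{0,1} = 2
g(7) = mex{0,1} = 2
g(8) = mex{1} = 0
g(9) = mex{1,2} = 0
g(10) = mex{1,2} = 0
g(11) = mex{0,2} = 1
So g(11) = 1.
Build the Grundy sequence for pile B with g(k) = mex{g(k−s) : s ∈ {1, 6}, s ≤ k}:
k:     0  1  2  3  4  5  6  7  8  9 10 11 12 13
g(k):  0  1  0  1  0  1  2  0  1  0  1  0  1  2
So g(13) = 2.
Pile C is a plain Nim pile of size 7, so its Grundy value is 7.
By the Sprague-Grundy theorem, the Grundy value of a sum of independent games is the XOR of the component values.
Combined value = 1 XOR 2 XOR 7 = 4.

4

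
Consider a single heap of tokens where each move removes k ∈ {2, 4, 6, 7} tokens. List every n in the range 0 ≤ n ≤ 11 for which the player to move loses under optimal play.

0, 1, 9, 10

Grundy values for subtraction set {2, 4, 6, 7}:
k:     0  1  2  3  4  5  6  7  8  9 10 11
g(k):  0  0  1  1  2  2  3  3  4  0  0  1
The P-positions (g = 0) in 0..11 are 0, 1, 9, 10.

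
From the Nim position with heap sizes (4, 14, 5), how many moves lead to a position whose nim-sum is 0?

Nim-sum: 4 XOR 14 XOR 5 = 15.
The overall nim-sum is X = 15. A heap of size p has a winning move iff p XOR X < p (reduce it to p XOR X).
  4: 4 XOR 15 = 11 ≥ 4 — no move.
  14: 14 XOR 15 = 1 < 14 — winning move (to 1).
  5: 5 XOR 15 = 10 ≥ 5 — no move.
That gives 1 winning move.

1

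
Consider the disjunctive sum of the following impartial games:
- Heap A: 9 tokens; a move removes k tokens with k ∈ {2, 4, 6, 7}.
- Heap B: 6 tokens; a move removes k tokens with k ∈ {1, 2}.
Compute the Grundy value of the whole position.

For heap A, compute g(0), g(1), … with moves {2, 4, 6, 7}:
g(0) = mex{} = 0
g(1) = mex{} = 0
g(2) = mex{0} = 1
g(3) = mex{0} = 1
g(4) = mex{0,1} = 2
g(5) = mex{0,1} = 2
g(6) = mex{0,1,2} = 3
g(7) = mex{0,1,2} = 3
g(8) = mex{0,1,2,3} = 4
g(9) = mex{1,2,3} = 0
So g(9) = 0.
Build the Grundy sequence for heap B with g(k) = mex{g(k−s) : s ∈ {1, 2}, s ≤ k}:
g(0) = mex{} = 0
g(1) = mex{0} = 1
g(2) = mex{0,1} = 2
g(3) = mex{1,2} = 0
g(4) = mex{0,2} = 1
g(5) = mex{0,1} = 2
g(6) = mex{1,2} = 0
So g(6) = 0.
The value of a disjunctive sum is the nim-sum of the parts.
Combined value = 0 ⊕ 0 = 0.

0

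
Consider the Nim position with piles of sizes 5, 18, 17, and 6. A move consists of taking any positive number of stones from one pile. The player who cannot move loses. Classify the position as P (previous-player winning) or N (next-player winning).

In binary:
  00101  (5)
  10010  (18)
  10001  (17)
  00110  (6)
  -----
  00000  (0)
The nim-sum is 0, so this is a P-position: the player to move is in a losing position under optimal play.

P-position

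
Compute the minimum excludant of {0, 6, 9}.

1

0 is in the set but 1 is not, so the mex is 1.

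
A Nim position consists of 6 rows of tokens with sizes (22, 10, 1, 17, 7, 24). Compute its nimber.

19

Write each in binary and XOR column by column:
  10110  (22)
  01010  (10)
  00001  (1)
  10001  (17)
  00111  (7)
  11000  (24)
  -----
  10011  (19)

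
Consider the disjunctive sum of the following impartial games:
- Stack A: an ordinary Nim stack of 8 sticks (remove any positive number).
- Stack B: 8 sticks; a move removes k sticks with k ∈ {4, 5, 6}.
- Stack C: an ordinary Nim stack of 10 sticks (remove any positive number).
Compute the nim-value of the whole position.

0

Stack A is a plain Nim stack of size 8, so its Grundy value is 8.
Build the Grundy sequence for stack B with g(k) = mex{g(k−s) : s ∈ {4, 5, 6}, s ≤ k}:
k:     0  1  2  3  4  5  6  7  8
g(k):  0  0  0  0  1  1  1  1  2
So g(8) = 2.
Stack C is a plain Nim stack of size 10, so its Grundy value is 10.
The value of a disjunctive sum is the nim-sum of the parts.
Combined value = 8 ⊕ 2 ⊕ 10 = 0.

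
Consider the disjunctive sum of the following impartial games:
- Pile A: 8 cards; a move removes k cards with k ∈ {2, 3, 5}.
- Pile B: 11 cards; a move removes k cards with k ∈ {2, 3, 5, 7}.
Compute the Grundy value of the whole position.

1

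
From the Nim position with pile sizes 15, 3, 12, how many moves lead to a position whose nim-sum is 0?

Compute the nim-sum pairwise:
15 ^ 3 = 12
12 ^ 12 = 0
The nim-sum is already 0, so every move leaves a nonzero nim-sum — there are no winning moves.

0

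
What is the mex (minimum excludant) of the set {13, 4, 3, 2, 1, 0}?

5

The values 0, 1, 2, 3, 4 are all present; 5 is the first non-negative integer missing from the set.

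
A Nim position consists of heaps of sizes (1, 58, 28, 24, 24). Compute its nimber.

Nim-sum: 1 ^ 58 ^ 28 ^ 24 ^ 24 = 39.

39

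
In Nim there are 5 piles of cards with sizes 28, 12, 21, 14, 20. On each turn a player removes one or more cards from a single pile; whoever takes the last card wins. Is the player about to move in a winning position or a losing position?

Winning position

Compute the nim-sum pairwise:
28 ⊕ 12 = 16
16 ⊕ 21 = 5
5 ⊕ 14 = 11
11 ⊕ 20 = 31
The nim-sum is 31 ≠ 0, so this is an N-position: the player to move can win.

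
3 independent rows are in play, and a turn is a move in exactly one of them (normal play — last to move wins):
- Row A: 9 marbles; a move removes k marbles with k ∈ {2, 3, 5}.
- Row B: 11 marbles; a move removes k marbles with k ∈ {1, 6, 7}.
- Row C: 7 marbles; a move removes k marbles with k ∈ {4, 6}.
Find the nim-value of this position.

For row A, compute g(0), g(1), … with moves {2, 3, 5}:
g(0) = mex{} = 0
g(1) = mex{} = 0
g(2) = mex{0} = 1
g(3) = mex{0} = 1
g(4) = mex{0,1} = 2
g(5) = mex{0,1} = 2
g(6) = mex{0,1,2} = 3
g(7) = mex{1,2} = 0
g(8) = mex{1,2,3} = 0
g(9) = mex{0,2,3} = 1
So g(9) = 1.
For row B, compute g(0), g(1), … with moves {1, 6, 7}:
k:     0  1  2  3  4  5  6  7  8  9 10 11
g(k):  0  1  0  1  0  1  2  3  2  3  2  3
So g(11) = 3.
Build the Grundy sequence for row C with g(k) = mex{g(k−s) : s ∈ {4, 6}, s ≤ k}:
g(0) = mex{} = 0
g(1) = mex{} = 0
g(2) = mex{} = 0
g(3) = mex{} = 0
g(4) = mex{0} = 1
g(5) = mex{0} = 1
g(6) = mex{0} = 1
g(7) = mex{0} = 1
So g(7) = 1.
By the Sprague-Grundy theorem, the Grundy value of a sum of independent games is the XOR of the component values.
Combined value = 1 ⊕ 3 ⊕ 1 = 3.

3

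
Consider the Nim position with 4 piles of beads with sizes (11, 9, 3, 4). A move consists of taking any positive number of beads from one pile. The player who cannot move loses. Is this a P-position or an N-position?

N-position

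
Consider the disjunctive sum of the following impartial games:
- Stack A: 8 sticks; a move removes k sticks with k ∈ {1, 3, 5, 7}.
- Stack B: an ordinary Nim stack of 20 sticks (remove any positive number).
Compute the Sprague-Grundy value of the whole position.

20

Build the Grundy sequence for stack A with g(k) = mex{g(k−s) : s ∈ {1, 3, 5, 7}, s ≤ k}:
g(0) = mex{} = 0
g(1) = mex{0} = 1
g(2) = mex{1} = 0
g(3) = mex{0} = 1
g(4) = mex{1} = 0
g(5) = mex{0} = 1
g(6) = mex{1} = 0
g(7) = mex{0} = 1
g(8) = mex{1} = 0
So g(8) = 0.
Stack B is a plain Nim stack of size 20, so its Grundy value is 20.
By the Sprague-Grundy theorem, the Grundy value of a sum of independent games is the XOR of the component values.
Combined value = 0 XOR 20 = 20.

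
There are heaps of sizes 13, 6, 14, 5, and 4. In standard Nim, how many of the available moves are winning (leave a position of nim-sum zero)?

Nim-sum: 13 ⊕ 6 ⊕ 14 ⊕ 5 ⊕ 4 = 4.
The overall nim-sum is X = 4. A heap of size p has a winning move iff p XOR X < p (reduce it to p XOR X).
  13: 13 XOR 4 = 9 < 13 — winning move (to 9).
  6: 6 XOR 4 = 2 < 6 — winning move (to 2).
  14: 14 XOR 4 = 10 < 14 — winning move (to 10).
  5: 5 XOR 4 = 1 < 5 — winning move (to 1).
  4: 4 XOR 4 = 0 < 4 — winning move (to 0).
That gives 5 winning moves.

5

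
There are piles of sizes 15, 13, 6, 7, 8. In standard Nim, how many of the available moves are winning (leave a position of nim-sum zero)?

3

Write each in binary and XOR column by column:
  1111  (15)
  1101  (13)
  0110  (6)
  0111  (7)
  1000  (8)
  ----
  1011  (11)
The overall nim-sum is X = 11. A pile of size p has a winning move iff p XOR X < p (reduce it to p XOR X).
  15: 15 XOR 11 = 4 < 15 — winning move (to 4).
  13: 13 XOR 11 = 6 < 13 — winning move (to 6).
  6: 6 XOR 11 = 13 ≥ 6 — no move.
  7: 7 XOR 11 = 12 ≥ 7 — no move.
  8: 8 XOR 11 = 3 < 8 — winning move (to 3).
That gives 3 winning moves.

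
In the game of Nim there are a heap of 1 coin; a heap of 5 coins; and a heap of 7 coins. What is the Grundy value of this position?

Compute the nim-sum pairwise:
1 XOR 5 = 4
4 XOR 7 = 3

3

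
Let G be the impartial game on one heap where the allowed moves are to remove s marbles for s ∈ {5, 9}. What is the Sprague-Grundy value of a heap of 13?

2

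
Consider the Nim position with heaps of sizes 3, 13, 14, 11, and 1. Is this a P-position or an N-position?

N-position

Compute the nim-sum pairwise:
3 XOR 13 = 14
14 XOR 14 = 0
0 XOR 11 = 11
11 XOR 1 = 10
The nim-sum is 10 ≠ 0, so this is an N-position: the player to move can win.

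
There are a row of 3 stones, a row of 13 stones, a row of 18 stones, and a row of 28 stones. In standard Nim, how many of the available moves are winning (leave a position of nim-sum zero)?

0

Nim-sum: 3 ^ 13 ^ 18 ^ 28 = 0.
The nim-sum is already 0, so every move leaves a nonzero nim-sum — there are no winning moves.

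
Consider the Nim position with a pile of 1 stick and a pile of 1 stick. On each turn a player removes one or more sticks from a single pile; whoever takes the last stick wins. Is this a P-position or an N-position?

P-position

In binary:
  1  (1)
  1  (1)
  -
  0  (0)
The nim-sum is 0, so this is a P-position: the player to move is in a losing position under optimal play.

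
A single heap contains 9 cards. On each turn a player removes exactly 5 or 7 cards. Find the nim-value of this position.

1

Build the Grundy sequence with g(k) = mex{g(k−s) : s ∈ {5, 7}, s ≤ k}:
k:     0  1  2  3  4  5  6  7  8  9
g(k):  0  0  0  0  0  1  1  1  1  1
So g(9) = 1.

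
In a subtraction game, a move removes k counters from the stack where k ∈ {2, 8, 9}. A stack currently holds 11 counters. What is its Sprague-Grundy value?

0

Build the Grundy sequence with g(k) = mex{g(k−s) : s ∈ {2, 8, 9}, s ≤ k}:
k:     0  1  2  3  4  5  6  7  8  9 10 11
g(k):  0  0  1  1  0  0  1  1  2  2  3  0
So g(11) = 0.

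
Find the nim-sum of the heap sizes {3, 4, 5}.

Nim-sum: 3 ^ 4 ^ 5 = 2.

2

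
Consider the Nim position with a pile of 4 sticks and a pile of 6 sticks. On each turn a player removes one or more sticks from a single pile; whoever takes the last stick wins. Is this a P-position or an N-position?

N-position

Nim-sum: 4 XOR 6 = 2.
The nim-sum is 2 ≠ 0, so this is an N-position: the player to move can win.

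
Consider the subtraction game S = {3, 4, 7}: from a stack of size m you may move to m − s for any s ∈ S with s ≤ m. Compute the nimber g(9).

Compute g(0), g(1), … for moves {3, 4, 7}:
g(0) = mex{} = 0
g(1) = mex{} = 0
g(2) = mex{} = 0
g(3) = mex{0} = 1
g(4) = mex{0} = 1
g(5) = mex{0} = 1
g(6) = mex{0,1} = 2
g(7) = mex{0,1} = 2
g(8) = mex{0,1} = 2
g(9) = mex{0,1,2} = 3
So g(9) = 3.

3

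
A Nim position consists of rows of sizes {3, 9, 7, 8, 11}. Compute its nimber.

14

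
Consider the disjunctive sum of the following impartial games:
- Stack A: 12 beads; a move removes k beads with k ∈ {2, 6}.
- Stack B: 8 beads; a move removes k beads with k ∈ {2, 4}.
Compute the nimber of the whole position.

1

For stack A, compute g(0), g(1), … with moves {2, 6}:
k:     0  1  2  3  4  5  6  7  8  9 10 11 12
g(k):  0  0  1  1  0  0  1  1  0  0  1  1  0
So g(12) = 0.
Grundy values for stack B (subtraction set {2, 4}):
k:     0  1  2  3  4  5  6  7  8
g(k):  0  0  1  1  2  2  0  0  1
So g(8) = 1.
By the Sprague-Grundy theorem, the Grundy value of a sum of independent games is the XOR of the component values.
Combined value = 0 XOR 1 = 1.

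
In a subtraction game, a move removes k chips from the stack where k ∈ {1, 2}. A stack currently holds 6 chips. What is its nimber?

Compute g(0), g(1), … for moves {1, 2}:
k:     0  1  2  3  4  5  6
g(k):  0  1  2  0  1  2  0
So g(6) = 0.

0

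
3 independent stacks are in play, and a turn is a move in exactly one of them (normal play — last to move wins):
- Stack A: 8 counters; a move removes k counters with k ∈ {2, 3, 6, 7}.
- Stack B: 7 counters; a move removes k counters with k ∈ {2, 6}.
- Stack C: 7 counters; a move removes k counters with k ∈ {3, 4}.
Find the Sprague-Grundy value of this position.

3

Build the Grundy sequence for stack A with g(k) = mex{g(k−s) : s ∈ {2, 3, 6, 7}, s ≤ k}:
k:     0  1  2  3  4  5  6  7  8
g(k):  0  0  1  1  2  0  3  1  2
So g(8) = 2.
Grundy values for stack B (subtraction set {2, 6}):
g(0) = mex{} = 0
g(1) = mex{} = 0
g(2) = mex{0} = 1
g(3) = mex{0} = 1
g(4) = mex{1} = 0
g(5) = mex{1} = 0
g(6) = mex{0} = 1
g(7) = mex{0} = 1
So g(7) = 1.
For stack C, compute g(0), g(1), … with moves {3, 4}:
g(0) = mex{} = 0
g(1) = mex{} = 0
g(2) = mex{} = 0
g(3) = mex{0} = 1
g(4) = mex{0} = 1
g(5) = mex{0} = 1
g(6) = mex{0,1} = 2
g(7) = mex{1} = 0
So g(7) = 0.
The value of a disjunctive sum is the nim-sum of the parts.
Combined value = 2 ⊕ 1 ⊕ 0 = 3.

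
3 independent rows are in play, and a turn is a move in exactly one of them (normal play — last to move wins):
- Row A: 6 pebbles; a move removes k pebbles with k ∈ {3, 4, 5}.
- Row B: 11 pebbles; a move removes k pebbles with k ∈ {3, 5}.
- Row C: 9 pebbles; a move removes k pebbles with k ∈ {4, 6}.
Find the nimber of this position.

1

For row A, compute g(0), g(1), … with moves {3, 4, 5}:
g(0) = mex{} = 0
g(1) = mex{} = 0
g(2) = mex{} = 0
g(3) = mex{0} = 1
g(4) = mex{0} = 1
g(5) = mex{0} = 1
g(6) = mex{0,1} = 2
So g(6) = 2.
For row B, compute g(0), g(1), … with moves {3, 5}:
k:     0  1  2  3  4  5  6  7  8  9 10 11
g(k):  0  0  0  1  1  1  2  2  0  0  0  1
So g(11) = 1.
For row C, compute g(0), g(1), … with moves {4, 6}:
g(0) = mex{} = 0
g(1) = mex{} = 0
g(2) = mex{} = 0
g(3) = mex{} = 0
g(4) = mex{0} = 1
g(5) = mex{0} = 1
g(6) = mex{0} = 1
g(7) = mex{0} = 1
g(8) = mex{0,1} = 2
g(9) = mex{0,1} = 2
So g(9) = 2.
The value of a disjunctive sum is the nim-sum of the parts.
Combined value = 2 XOR 1 XOR 2 = 1.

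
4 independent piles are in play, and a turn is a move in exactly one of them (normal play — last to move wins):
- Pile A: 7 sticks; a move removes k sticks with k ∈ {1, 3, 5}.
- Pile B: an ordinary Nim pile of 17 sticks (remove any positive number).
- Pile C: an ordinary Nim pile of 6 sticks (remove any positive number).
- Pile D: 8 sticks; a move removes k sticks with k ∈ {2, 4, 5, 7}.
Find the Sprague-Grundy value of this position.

18

For pile A, compute g(0), g(1), … with moves {1, 3, 5}:
g(0) = mex{} = 0
g(1) = mex{0} = 1
g(2) = mex{1} = 0
g(3) = mex{0} = 1
g(4) = mex{1} = 0
g(5) = mex{0} = 1
g(6) = mex{1} = 0
g(7) = mex{0} = 1
So g(7) = 1.
Pile B is a plain Nim pile of size 17, so its Grundy value is 17.
Pile C is a plain Nim pile of size 6, so its Grundy value is 6.
Build the Grundy sequence for pile D with g(k) = mex{g(k−s) : s ∈ {2, 4, 5, 7}, s ≤ k}:
g(0) = mex{} = 0
g(1) = mex{} = 0
g(2) = mex{0} = 1
g(3) = mex{0} = 1
g(4) = mex{0,1} = 2
g(5) = mex{0,1} = 2
g(6) = mex{0,1,2} = 3
g(7) = mex{0,1,2} = 3
g(8) = mex{0,1,2,3} = 4
So g(8) = 4.
By the Sprague-Grundy theorem, the Grundy value of a sum of independent games is the XOR of the component values.
Combined value = 1 ⊕ 17 ⊕ 6 ⊕ 4 = 18.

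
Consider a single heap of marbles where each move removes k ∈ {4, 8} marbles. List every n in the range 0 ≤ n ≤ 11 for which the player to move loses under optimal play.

0, 1, 2, 3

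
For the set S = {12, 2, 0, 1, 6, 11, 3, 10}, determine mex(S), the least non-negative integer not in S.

4

The values 0, 1, 2, 3 are all present; 4 is the first non-negative integer missing from the set.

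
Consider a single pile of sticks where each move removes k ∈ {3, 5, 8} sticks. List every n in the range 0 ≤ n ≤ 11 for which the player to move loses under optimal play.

0, 1, 2, 11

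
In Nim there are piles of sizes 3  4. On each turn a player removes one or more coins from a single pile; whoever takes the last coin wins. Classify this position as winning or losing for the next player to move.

Nim-sum: 3 ^ 4 = 7.
The nim-sum is 7 ≠ 0, so this is an N-position: the player to move can win.

Winning position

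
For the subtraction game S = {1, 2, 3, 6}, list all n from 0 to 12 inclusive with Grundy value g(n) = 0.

0, 4, 8, 12

Compute g(0), g(1), … for moves {1, 2, 3, 6}:
k:     0  1  2  3  4  5  6  7  8  9 10 11 12
g(k):  0  1  2  3  0  1  2  3  0  1  2  3  0
The P-positions (g = 0) in 0..12 are 0, 4, 8, 12.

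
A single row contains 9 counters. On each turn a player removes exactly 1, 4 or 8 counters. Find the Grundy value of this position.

2

Build the Grundy sequence with g(k) = mex{g(k−s) : s ∈ {1, 4, 8}, s ≤ k}:
g(0) = mex{} = 0
g(1) = mex{0} = 1
g(2) = mex{1} = 0
g(3) = mex{0} = 1
g(4) = mex{0,1} = 2
g(5) = mex{1,2} = 0
g(6) = mex{0} = 1
g(7) = mex{1} = 0
g(8) = mex{0,2} = 1
g(9) = mex{0,1} = 2
So g(9) = 2.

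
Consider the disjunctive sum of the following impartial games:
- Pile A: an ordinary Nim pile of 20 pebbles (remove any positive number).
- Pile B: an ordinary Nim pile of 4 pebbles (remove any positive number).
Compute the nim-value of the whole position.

16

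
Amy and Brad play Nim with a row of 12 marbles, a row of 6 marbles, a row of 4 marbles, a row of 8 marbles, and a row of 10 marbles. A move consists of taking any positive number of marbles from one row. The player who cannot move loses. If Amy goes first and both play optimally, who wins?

Amy wins

Nim-sum: 12 ⊕ 6 ⊕ 4 ⊕ 8 ⊕ 10 = 12.
The nim-sum is 12 ≠ 0, so this is an N-position: the player to move can win; Amy has a winning move.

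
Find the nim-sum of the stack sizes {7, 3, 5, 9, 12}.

Nim-sum: 7 ^ 3 ^ 5 ^ 9 ^ 12 = 4.

4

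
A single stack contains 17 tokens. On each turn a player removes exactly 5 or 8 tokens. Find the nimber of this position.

0

Grundy values for subtraction set {5, 8}:
k:     0  1  2  3  4  5  6  7  8  9 10 11 12 13 14 15 16 17
g(k):  0  0  0  0  0  1  1  1  1  1  2  2  2  0  0  0  0  0
So g(17) = 0.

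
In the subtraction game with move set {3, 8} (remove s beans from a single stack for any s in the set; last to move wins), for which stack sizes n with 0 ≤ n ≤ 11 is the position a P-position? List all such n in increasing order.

0, 1, 2, 6, 7, 11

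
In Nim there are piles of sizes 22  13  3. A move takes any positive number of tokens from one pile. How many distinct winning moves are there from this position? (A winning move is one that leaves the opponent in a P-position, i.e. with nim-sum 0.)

1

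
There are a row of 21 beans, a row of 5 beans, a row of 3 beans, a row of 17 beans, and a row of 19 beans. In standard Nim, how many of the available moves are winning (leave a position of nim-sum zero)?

3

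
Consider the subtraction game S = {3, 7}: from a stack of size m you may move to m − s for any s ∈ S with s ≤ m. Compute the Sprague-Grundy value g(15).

1

Compute g(0), g(1), … for moves {3, 7}:
k:     0  1  2  3  4  5  6  7  8  9 10 11 12 13 14 15
g(k):  0  0  0  1  1  1  0  2  2  1  0  0  0  1  1  1
So g(15) = 1.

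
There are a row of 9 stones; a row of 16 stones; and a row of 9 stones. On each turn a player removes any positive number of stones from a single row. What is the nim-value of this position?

Compute the nim-sum pairwise:
9 XOR 16 = 25
25 XOR 9 = 16

16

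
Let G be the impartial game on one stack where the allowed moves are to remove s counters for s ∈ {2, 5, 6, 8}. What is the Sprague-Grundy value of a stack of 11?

Compute g(0), g(1), … for moves {2, 5, 6, 8}:
k:     0  1  2  3  4  5  6  7  8  9 10 11
g(k):  0  0  1  1  0  2  1  3  2  2  3  0
So g(11) = 0.

0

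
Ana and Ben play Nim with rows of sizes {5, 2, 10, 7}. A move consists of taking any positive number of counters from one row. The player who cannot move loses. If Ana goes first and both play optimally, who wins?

Bitwise XOR of the heap sizes:
  0101  (5)
  0010  (2)
  1010  (10)
  0111  (7)
  ----
  1010  (10)
The nim-sum is 10 ≠ 0, so this is an N-position: the player to move can win; Ana has a winning move.

Ana wins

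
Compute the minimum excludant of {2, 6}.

0

0 is not in the set, so the mex is 0.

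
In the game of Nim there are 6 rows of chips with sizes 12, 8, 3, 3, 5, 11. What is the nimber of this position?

Compute the nim-sum pairwise:
12 ^ 8 = 4
4 ^ 3 = 7
7 ^ 3 = 4
4 ^ 5 = 1
1 ^ 11 = 10

10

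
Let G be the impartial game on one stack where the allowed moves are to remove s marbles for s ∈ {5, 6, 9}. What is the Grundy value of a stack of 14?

Build the Grundy sequence with g(k) = mex{g(k−s) : s ∈ {5, 6, 9}, s ≤ k}:
g(0) = mex{} = 0
g(1) = mex{} = 0
g(2) = mex{} = 0
g(3) = mex{} = 0
g(4) = mex{} = 0
g(5) = mex{0} = 1
g(6) = mex{0} = 1
g(7) = mex{0} = 1
g(8) = mex{0} = 1
g(9) = mex{0} = 1
g(10) = mex{0,1} = 2
g(11) = mex{0,1} = 2
g(12) = mex{0,1} = 2
g(13) = mex{0,1} = 2
g(14) = mex{1} = 0
So g(14) = 0.

0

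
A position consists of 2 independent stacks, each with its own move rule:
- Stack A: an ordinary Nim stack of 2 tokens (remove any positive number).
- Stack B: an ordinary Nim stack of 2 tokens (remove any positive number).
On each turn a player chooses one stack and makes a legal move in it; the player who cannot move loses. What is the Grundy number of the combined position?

0

Stack A is a plain Nim stack of size 2, so its Grundy value is 2.
Stack B is a plain Nim stack of size 2, so its Grundy value is 2.
The value of a disjunctive sum is the nim-sum of the parts.
Combined value = 2 XOR 2 = 0.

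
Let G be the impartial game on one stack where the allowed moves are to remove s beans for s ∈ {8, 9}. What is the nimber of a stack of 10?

Compute g(0), g(1), … for moves {8, 9}:
g(0) = mex{} = 0
g(1) = mex{} = 0
g(2) = mex{} = 0
g(3) = mex{} = 0
g(4) = mex{} = 0
g(5) = mex{} = 0
g(6) = mex{} = 0
g(7) = mex{} = 0
g(8) = mex{0} = 1
g(9) = mex{0} = 1
g(10) = mex{0} = 1
So g(10) = 1.

1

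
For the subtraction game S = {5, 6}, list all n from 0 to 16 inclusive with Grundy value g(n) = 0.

0, 1, 2, 3, 4, 11, 12, 13, 14, 15

Build the Grundy sequence with g(k) = mex{g(k−s) : s ∈ {5, 6}, s ≤ k}:
k:     0  1  2  3  4  5  6  7  8  9 10 11 12 13 14 15 16
g(k):  0  0  0  0  0  1  1  1  1  1  2  0  0  0  0  0  1
The P-positions (g = 0) in 0..16 are 0, 1, 2, 3, 4, 11, 12, 13, 14, 15.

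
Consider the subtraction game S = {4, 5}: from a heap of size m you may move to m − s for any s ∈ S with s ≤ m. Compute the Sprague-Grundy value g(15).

1

Compute g(0), g(1), … for moves {4, 5}:
k:     0  1  2  3  4  5  6  7  8  9 10 11 12 13 14 15
g(k):  0  0  0  0  1  1  1  1  2  0  0  0  0  1  1  1
So g(15) = 1.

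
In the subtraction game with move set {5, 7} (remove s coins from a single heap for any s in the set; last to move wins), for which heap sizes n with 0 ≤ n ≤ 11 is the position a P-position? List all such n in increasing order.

0, 1, 2, 3, 4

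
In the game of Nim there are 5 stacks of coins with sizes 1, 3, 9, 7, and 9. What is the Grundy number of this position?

Compute the nim-sum pairwise:
1 XOR 3 = 2
2 XOR 9 = 11
11 XOR 7 = 12
12 XOR 9 = 5

5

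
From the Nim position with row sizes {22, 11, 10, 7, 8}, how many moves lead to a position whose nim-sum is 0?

1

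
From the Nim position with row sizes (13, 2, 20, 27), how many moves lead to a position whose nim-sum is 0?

0

In binary:
  01101  (13)
  00010  (2)
  10100  (20)
  11011  (27)
  -----
  00000  (0)
The nim-sum is already 0, so every move leaves a nonzero nim-sum — there are no winning moves.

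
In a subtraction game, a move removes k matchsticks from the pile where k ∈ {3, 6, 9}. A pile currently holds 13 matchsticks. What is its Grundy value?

Build the Grundy sequence with g(k) = mex{g(k−s) : s ∈ {3, 6, 9}, s ≤ k}:
g(0) = mex{} = 0
g(1) = mex{} = 0
g(2) = mex{} = 0
g(3) = mex{0} = 1
g(4) = mex{0} = 1
g(5) = mex{0} = 1
g(6) = mex{0,1} = 2
g(7) = mex{0,1} = 2
g(8) = mex{0,1} = 2
g(9) = mex{0,1,2} = 3
g(10) = mex{0,1,2} = 3
g(11) = mex{0,1,2} = 3
g(12) = mex{1,2,3} = 0
g(13) = mex{1,2,3} = 0
So g(13) = 0.

0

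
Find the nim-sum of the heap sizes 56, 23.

47

Bitwise XOR of the heap sizes:
  111000  (56)
  010111  (23)
  ------
  101111  (47)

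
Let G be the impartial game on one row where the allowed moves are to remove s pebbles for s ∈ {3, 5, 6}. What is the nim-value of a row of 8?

2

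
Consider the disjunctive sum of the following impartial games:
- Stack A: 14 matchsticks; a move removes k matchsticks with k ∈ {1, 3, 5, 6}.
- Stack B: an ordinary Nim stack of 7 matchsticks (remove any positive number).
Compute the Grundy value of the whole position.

6

Build the Grundy sequence for stack A with g(k) = mex{g(k−s) : s ∈ {1, 3, 5, 6}, s ≤ k}:
g(0) = mex{} = 0
g(1) = mex{0} = 1
g(2) = mex{1} = 0
g(3) = mex{0} = 1
g(4) = mex{1} = 0
g(5) = mex{0} = 1
g(6) = mex{0,1} = 2
g(7) = mex{0,1,2} = 3
g(8) = mex{0,1,3} = 2
g(9) = mex{0,1,2} = 3
g(10) = mex{0,1,3} = 2
g(11) = mex{1,2} = 0
g(12) = mex{0,2,3} = 1
g(13) = mex{1,2,3} = 0
g(14) = mex{0,2,3} = 1
So g(14) = 1.
Stack B is a plain Nim stack of size 7, so its Grundy value is 7.
By the Sprague-Grundy theorem, the Grundy value of a sum of independent games is the XOR of the component values.
Combined value = 1 ⊕ 7 = 6.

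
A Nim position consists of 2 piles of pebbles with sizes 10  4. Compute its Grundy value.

14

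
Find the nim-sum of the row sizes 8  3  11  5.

5

Nim-sum: 8 ⊕ 3 ⊕ 11 ⊕ 5 = 5.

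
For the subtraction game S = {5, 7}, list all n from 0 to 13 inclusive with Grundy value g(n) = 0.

Grundy values for subtraction set {5, 7}:
g(0) = mex{} = 0
g(1) = mex{} = 0
g(2) = mex{} = 0
g(3) = mex{} = 0
g(4) = mex{} = 0
g(5) = mex{0} = 1
g(6) = mex{0} = 1
g(7) = mex{0} = 1
g(8) = mex{0} = 1
g(9) = mex{0} = 1
g(10) = mex{0,1} = 2
g(11) = mex{0,1} = 2
g(12) = mex{1} = 0
g(13) = mex{1} = 0
The P-positions (g = 0) in 0..13 are 0, 1, 2, 3, 4, 12, 13.

0, 1, 2, 3, 4, 12, 13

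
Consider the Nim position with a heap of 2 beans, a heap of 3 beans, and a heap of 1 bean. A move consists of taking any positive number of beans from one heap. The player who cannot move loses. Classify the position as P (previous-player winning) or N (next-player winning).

P-position

Nim-sum: 2 ⊕ 3 ⊕ 1 = 0.
The nim-sum is 0, so this is a P-position: the player to move is in a losing position under optimal play.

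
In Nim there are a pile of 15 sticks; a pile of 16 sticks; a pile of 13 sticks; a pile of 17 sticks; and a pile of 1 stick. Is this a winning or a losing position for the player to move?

Winning position

Bitwise XOR of the heap sizes:
  01111  (15)
  10000  (16)
  01101  (13)
  10001  (17)
  00001  (1)
  -----
  00010  (2)
The nim-sum is 2 ≠ 0, so this is an N-position: the player to move can win.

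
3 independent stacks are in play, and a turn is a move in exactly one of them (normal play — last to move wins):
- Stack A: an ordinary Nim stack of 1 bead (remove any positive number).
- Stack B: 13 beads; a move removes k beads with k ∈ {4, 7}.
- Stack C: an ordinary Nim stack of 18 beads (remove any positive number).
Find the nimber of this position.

Stack A is a plain Nim stack of size 1, so its Grundy value is 1.
Build the Grundy sequence for stack B with g(k) = mex{g(k−s) : s ∈ {4, 7}, s ≤ k}:
g(0) = mex{} = 0
g(1) = mex{} = 0
g(2) = mex{} = 0
g(3) = mex{} = 0
g(4) = mex{0} = 1
g(5) = mex{0} = 1
g(6) = mex{0} = 1
g(7) = mex{0} = 1
g(8) = mex{0,1} = 2
g(9) = mex{0,1} = 2
g(10) = mex{0,1} = 2
g(11) = mex{1} = 0
g(12) = mex{1,2} = 0
g(13) = mex{1,2} = 0
So g(13) = 0.
Stack C is a plain Nim stack of size 18, so its Grundy value is 18.
By the Sprague-Grundy theorem, the Grundy value of a sum of independent games is the XOR of the component values.
Combined value = 1 ⊕ 0 ⊕ 18 = 19.

19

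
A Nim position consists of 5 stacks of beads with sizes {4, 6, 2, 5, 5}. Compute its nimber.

0

Compute the nim-sum pairwise:
4 ⊕ 6 = 2
2 ⊕ 2 = 0
0 ⊕ 5 = 5
5 ⊕ 5 = 0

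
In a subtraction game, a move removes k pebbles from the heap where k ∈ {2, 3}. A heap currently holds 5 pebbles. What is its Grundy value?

0

Grundy values for subtraction set {2, 3}:
k:     0  1  2  3  4  5
g(k):  0  0  1  1  2  0
So g(5) = 0.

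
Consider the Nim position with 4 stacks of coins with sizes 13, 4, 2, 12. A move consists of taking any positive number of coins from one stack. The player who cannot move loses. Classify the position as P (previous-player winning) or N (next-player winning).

N-position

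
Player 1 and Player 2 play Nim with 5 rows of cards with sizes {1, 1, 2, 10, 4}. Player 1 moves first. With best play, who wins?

Write each in binary and XOR column by column:
  0001  (1)
  0001  (1)
  0010  (2)
  1010  (10)
  0100  (4)
  ----
  1100  (12)
The nim-sum is 12 ≠ 0, so this is an N-position: the player to move can win; Player 1 has a winning move.

Player 1 wins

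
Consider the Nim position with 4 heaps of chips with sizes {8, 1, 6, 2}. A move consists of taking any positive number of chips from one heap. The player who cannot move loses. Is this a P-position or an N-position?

Nim-sum: 8 ^ 1 ^ 6 ^ 2 = 13.
The nim-sum is 13 ≠ 0, so this is an N-position: the player to move can win.

N-position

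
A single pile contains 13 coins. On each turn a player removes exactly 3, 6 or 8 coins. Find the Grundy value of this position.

0

Build the Grundy sequence with g(k) = mex{g(k−s) : s ∈ {3, 6, 8}, s ≤ k}:
k:     0  1  2  3  4  5  6  7  8  9 10 11 12 13
g(k):  0  0  0  1  1  1  2  2  2  3  3  0  0  0
So g(13) = 0.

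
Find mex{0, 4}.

1

0 is in the set but 1 is not, so the mex is 1.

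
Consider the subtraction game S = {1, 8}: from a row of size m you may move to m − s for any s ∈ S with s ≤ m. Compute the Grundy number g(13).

0

Build the Grundy sequence with g(k) = mex{g(k−s) : s ∈ {1, 8}, s ≤ k}:
k:     0  1  2  3  4  5  6  7  8  9 10 11 12 13
g(k):  0  1  0  1  0  1  0  1  2  0  1  0  1  0
So g(13) = 0.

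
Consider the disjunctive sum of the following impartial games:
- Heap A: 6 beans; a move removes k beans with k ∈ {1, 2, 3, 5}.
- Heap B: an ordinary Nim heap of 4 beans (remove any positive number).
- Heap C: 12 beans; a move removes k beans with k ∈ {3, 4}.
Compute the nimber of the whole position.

Grundy values for heap A (subtraction set {1, 2, 3, 5}):
k:     0  1  2  3  4  5  6
g(k):  0  1  2  3  0  1  2
So g(6) = 2.
Heap B is a plain Nim heap of size 4, so its Grundy value is 4.
For heap C, compute g(0), g(1), … with moves {3, 4}:
g(0) = mex{} = 0
g(1) = mex{} = 0
g(2) = mex{} = 0
g(3) = mex{0} = 1
g(4) = mex{0} = 1
g(5) = mex{0} = 1
g(6) = mex{0,1} = 2
g(7) = mex{1} = 0
g(8) = mex{1} = 0
g(9) = mex{1,2} = 0
g(10) = mex{0,2} = 1
g(11) = mex{0} = 1
g(12) = mex{0} = 1
So g(12) = 1.
By the Sprague-Grundy theorem, the Grundy value of a sum of independent games is the XOR of the component values.
Combined value = 2 ⊕ 4 ⊕ 1 = 7.

7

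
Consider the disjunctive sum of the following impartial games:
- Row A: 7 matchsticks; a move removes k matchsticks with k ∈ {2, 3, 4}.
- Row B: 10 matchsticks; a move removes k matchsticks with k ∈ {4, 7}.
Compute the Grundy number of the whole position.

2

Grundy values for row A (subtraction set {2, 3, 4}):
k:     0  1  2  3  4  5  6  7
g(k):  0  0  1  1  2  2  0  0
So g(7) = 0.
Grundy values for row B (subtraction set {4, 7}):
g(0) = mex{} = 0
g(1) = mex{} = 0
g(2) = mex{} = 0
g(3) = mex{} = 0
g(4) = mex{0} = 1
g(5) = mex{0} = 1
g(6) = mex{0} = 1
g(7) = mex{0} = 1
g(8) = mex{0,1} = 2
g(9) = mex{0,1} = 2
g(10) = mex{0,1} = 2
So g(10) = 2.
The value of a disjunctive sum is the nim-sum of the parts.
Combined value = 0 ⊕ 2 = 2.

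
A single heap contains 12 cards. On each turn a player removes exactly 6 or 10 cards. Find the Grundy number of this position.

Grundy values for subtraction set {6, 10}:
k:     0  1  2  3  4  5  6  7  8  9 10 11 12
g(k):  0  0  0  0  0  0  1  1  1  1  1  1  2
So g(12) = 2.

2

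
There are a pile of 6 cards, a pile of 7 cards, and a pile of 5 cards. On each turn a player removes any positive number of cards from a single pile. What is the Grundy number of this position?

Compute the nim-sum pairwise:
6 ⊕ 7 = 1
1 ⊕ 5 = 4

4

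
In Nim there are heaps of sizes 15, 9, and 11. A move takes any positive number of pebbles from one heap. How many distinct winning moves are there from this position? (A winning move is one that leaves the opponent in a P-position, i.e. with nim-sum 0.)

Compute the nim-sum pairwise:
15 ⊕ 9 = 6
6 ⊕ 11 = 13
The overall nim-sum is X = 13. A heap of size p has a winning move iff p XOR X < p (reduce it to p XOR X).
  15: 15 XOR 13 = 2 < 15 — winning move (to 2).
  9: 9 XOR 13 = 4 < 9 — winning move (to 4).
  11: 11 XOR 13 = 6 < 11 — winning move (to 6).
That gives 3 winning moves.

3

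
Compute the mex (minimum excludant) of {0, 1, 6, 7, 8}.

2

The values 0, 1 are all present; 2 is the first non-negative integer missing from the set.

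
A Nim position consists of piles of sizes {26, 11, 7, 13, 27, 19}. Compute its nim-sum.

19

Compute the nim-sum pairwise:
26 ^ 11 = 17
17 ^ 7 = 22
22 ^ 13 = 27
27 ^ 27 = 0
0 ^ 19 = 19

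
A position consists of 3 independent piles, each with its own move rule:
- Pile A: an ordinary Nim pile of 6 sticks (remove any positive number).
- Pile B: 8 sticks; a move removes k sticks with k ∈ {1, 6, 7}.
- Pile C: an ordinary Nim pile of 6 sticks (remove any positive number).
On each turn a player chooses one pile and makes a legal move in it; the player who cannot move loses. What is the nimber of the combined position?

2

Pile A is a plain Nim pile of size 6, so its Grundy value is 6.
For pile B, compute g(0), g(1), … with moves {1, 6, 7}:
k:     0  1  2  3  4  5  6  7  8
g(k):  0  1  0  1  0  1  2  3  2
So g(8) = 2.
Pile C is a plain Nim pile of size 6, so its Grundy value is 6.
By the Sprague-Grundy theorem, the Grundy value of a sum of independent games is the XOR of the component values.
Combined value = 6 XOR 2 XOR 6 = 2.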